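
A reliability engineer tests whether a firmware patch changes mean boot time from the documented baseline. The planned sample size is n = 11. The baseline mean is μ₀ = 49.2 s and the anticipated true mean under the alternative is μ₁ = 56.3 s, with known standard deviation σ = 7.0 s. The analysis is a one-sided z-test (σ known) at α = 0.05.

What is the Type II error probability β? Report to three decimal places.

Standardized effect: d = |μ₁ − μ₀| / σ = |56.3 − 49.2| / 7.0 = 1.0143
Noncentrality parameter: δ = d·√n = 1.0143 × √11 = 3.3640
One-sided α = 0.05 → critical value z_{0.05} = 1.645.
Power = Φ(δ − 1.645) = Φ(1.719) = 0.9572.
Type II error: β = 1 − power = 1 − 0.9572 = 0.0428.

β ≈ 0.043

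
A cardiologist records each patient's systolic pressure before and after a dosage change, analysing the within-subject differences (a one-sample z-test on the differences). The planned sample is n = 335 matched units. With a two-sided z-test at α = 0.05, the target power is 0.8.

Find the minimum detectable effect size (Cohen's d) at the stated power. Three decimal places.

Need Φ(δ − 1.960) = 0.8, so δ = 1.960 + 0.842 = 2.802.
(The second rejection-region term Φ(−δ − z_{α/2}) is negligible and dropped.)
δ = d·√n ⇒ d = δ/√n = 2.802/√335 = 0.1531.

d ≈ 0.153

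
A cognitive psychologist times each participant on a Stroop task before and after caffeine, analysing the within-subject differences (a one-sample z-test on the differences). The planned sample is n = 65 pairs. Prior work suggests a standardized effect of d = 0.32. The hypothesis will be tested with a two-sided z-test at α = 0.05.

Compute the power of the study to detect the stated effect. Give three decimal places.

Noncentrality parameter: δ = d·√n = 0.32 × √65 = 2.5799
Two-sided α = 0.05 → critical value z_{0.025} = 1.960.
Power = Φ(δ − 1.960) + Φ(−δ − 1.960) = Φ(0.620) + Φ(-4.540) = 0.7324 + 0.0000 = 0.7324.

Power ≈ 0.732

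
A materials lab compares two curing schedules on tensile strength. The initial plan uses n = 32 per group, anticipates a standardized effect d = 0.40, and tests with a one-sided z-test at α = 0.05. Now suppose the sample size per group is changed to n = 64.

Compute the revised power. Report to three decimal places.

Power ≈ 0.732

With n = 64 per group: δ = d·√(n/2) = 0.40 × √(64/2) = 2.2627. Critical value z_{0.05} = 1.645.
Revised power = P(Z > 1.645 − δ) = Φ(0.618) = 0.7317.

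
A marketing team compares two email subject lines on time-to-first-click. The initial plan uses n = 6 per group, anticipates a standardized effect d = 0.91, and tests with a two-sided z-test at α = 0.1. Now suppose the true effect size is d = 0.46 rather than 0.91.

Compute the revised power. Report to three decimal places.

With d = 0.46: δ = d·√(n/2) = 0.46 × √(6/2) = 0.7967. Critical value z_{0.05} = 1.645.
Revised power = Φ(δ − 1.645) + Φ(−δ − 1.645) = Φ(-0.848) + Φ(-2.442) = 0.1982 + 0.0073 = 0.2055.

Power ≈ 0.205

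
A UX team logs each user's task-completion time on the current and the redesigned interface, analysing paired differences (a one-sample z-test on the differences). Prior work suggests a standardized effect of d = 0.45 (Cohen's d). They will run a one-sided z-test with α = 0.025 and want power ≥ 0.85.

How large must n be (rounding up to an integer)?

n = 45

Set Φ(δ − 1.960) = 0.85; then δ − 1.960 = Φ⁻¹(0.85) = 1.036, giving δ = 2.996.
δ = d·√n ⇒ n = (δ/d)² = (2.996 / 0.45)² = 44.34.
Rounding up, n = 45.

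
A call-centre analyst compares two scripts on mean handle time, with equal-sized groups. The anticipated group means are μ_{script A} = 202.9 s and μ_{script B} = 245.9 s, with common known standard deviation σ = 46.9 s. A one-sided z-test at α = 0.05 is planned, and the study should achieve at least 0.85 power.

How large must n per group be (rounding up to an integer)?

n = 18 per group

Standardized effect: d = |μ_{script A} − μ_{script B}| / σ = |202.9 − 245.9| / 46.9 = 0.9168
Set Φ(δ − 1.645) = 0.85; then δ − 1.645 = Φ⁻¹(0.85) = 1.036, giving δ = 2.681.
δ = d·√(n/2) ⇒ n = 2(δ/d)² = 2 × (2.681 / 0.9168)² = 17.11.
Rounding up, n = 18 per group.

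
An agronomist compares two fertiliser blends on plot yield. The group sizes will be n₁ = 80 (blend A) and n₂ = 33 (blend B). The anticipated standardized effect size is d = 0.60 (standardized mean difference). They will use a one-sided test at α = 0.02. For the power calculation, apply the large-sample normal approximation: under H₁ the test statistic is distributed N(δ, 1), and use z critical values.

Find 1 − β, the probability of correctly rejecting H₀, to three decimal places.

Noncentrality parameter: δ = d / √(1/n₁ + 1/n₂) = 0.60 / √(1/80 + 1/33) = 2.9001
One-sided α = 0.02 → critical value z_{0.02} = 2.054.
Power = Φ(δ − 2.054) = Φ(0.846) = 0.8013.

Power ≈ 0.801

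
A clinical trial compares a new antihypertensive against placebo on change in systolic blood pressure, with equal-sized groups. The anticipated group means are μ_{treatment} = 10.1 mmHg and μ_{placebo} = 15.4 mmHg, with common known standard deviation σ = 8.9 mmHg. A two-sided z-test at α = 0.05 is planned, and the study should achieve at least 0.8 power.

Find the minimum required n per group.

n = 45 per group

Standardized effect: d = |μ_{treatment} − μ_{placebo}| / σ = |10.1 − 15.4| / 8.9 = 0.5955
Set Φ(δ − 1.960) = 0.8; then δ − 1.960 = Φ⁻¹(0.8) = 0.842, giving δ = 2.802.
(Ignoring the negligible lower-tail rejection probability gives the usual closed-form inversion.)
δ = d·√(n/2) ⇒ n = 2(δ/d)² = 2 × (2.802 / 0.5955)² = 44.27.
Rounding up, n = 45 per group.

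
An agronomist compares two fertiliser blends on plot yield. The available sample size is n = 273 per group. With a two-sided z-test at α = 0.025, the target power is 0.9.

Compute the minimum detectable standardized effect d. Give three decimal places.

d ≈ 0.302

Need Φ(δ − 2.241) = 0.9, so δ = 2.241 + 1.282 = 3.523.
(The second rejection-region term Φ(−δ − z_{α/2}) is negligible and dropped.)
δ = d·√(n/2) ⇒ d = δ/√(n/2) = 3.523/√(273/2) = 0.3015.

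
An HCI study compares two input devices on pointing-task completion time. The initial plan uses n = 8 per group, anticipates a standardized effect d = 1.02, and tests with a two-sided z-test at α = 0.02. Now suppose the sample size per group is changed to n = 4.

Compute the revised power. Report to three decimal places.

Power ≈ 0.188

With n = 4 per group: δ = d·√(n/2) = 1.02 × √(4/2) = 1.4425. Critical value z_{0.01} = 2.326.
Revised power = Φ(δ − 2.326) + Φ(−δ − 2.326) = Φ(-0.884) + Φ(-3.769) = 0.1884 + 0.0001 = 0.1885.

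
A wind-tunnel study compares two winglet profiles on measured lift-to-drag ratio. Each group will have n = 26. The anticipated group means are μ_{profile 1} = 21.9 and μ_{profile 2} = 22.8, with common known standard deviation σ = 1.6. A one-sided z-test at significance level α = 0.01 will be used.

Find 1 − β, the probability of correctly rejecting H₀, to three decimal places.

Standardized effect: d = |μ_{profile 1} − μ_{profile 2}| / σ = |21.9 − 22.8| / 1.6 = 0.5625
Noncentrality parameter: δ = d·√(n/2) = 0.5625 × √(26/2) = 2.0281
Critical value for a one-sided test at α = 0.01: z_α = 2.326.
Power = P(Z > 2.326 − δ) = Φ(-0.298) = 0.3828.

Power ≈ 0.383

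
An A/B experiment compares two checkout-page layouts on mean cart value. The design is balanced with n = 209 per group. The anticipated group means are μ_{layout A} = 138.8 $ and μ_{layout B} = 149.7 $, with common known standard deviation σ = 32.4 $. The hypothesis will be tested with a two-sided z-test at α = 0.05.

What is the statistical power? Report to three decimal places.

Standardized effect: d = |μ_{layout A} − μ_{layout B}| / σ = |138.8 − 149.7| / 32.4 = 0.3364
Noncentrality parameter: δ = d·√(n/2) = 0.3364 × √(209/2) = 3.4391
Two-sided α = 0.05 → critical value z_{0.025} = 1.960.
Power = Φ(δ − 1.960) + Φ(−δ − 1.960) = Φ(1.479) + Φ(-5.399) = 0.9304 + 0.0000 = 0.9304.

Power ≈ 0.930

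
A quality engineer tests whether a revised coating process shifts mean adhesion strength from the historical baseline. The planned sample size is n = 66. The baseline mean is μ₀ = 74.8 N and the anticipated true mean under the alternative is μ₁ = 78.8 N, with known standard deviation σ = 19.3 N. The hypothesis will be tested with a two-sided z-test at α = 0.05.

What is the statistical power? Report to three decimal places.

Power ≈ 0.391

Standardized effect: d = |μ₁ − μ₀| / σ = |78.8 − 74.8| / 19.3 = 0.2073
Noncentrality parameter: δ = d·√n = 0.2073 × √66 = 1.6837
Critical value for a two-sided test at α = 0.05: z_{α/2} = 1.960.
Power = Φ(δ − 1.960) + Φ(−δ − 1.960) = Φ(-0.276) + Φ(-3.644) = 0.3912 + 0.0001 = 0.3913.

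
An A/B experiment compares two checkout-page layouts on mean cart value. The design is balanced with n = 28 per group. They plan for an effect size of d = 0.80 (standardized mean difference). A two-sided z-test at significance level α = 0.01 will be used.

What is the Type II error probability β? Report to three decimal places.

β ≈ 0.338

Noncentrality parameter: δ = d·√(n/2) = 0.80 × √(28/2) = 2.9933
Two-sided α = 0.01 → critical value z_{0.005} = 2.576.
Power = Φ(δ − 2.576) + Φ(−δ − 2.576) = Φ(0.417) + Φ(-5.569) = 0.6618 + 0.0000 = 0.6618.
Type II error: β = 1 − power = 1 − 0.6618 = 0.3382.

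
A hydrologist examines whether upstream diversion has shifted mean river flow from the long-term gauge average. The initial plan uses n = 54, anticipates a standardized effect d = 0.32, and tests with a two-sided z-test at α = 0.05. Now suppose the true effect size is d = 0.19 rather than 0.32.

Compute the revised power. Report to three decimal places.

Power ≈ 0.287

With d = 0.19: δ = d·√n = 0.19 × √54 = 1.3962. Critical value z_{0.025} = 1.960.
Revised power = Φ(δ − 1.960) + Φ(−δ − 1.960) = Φ(-0.564) + Φ(-3.356) = 0.2865 + 0.0004 = 0.2869.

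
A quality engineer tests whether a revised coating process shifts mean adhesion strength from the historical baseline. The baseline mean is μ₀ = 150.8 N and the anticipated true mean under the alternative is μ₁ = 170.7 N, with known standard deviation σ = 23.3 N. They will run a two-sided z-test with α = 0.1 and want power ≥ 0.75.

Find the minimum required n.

Standardized effect: d = |μ₁ − μ₀| / σ = |170.7 − 150.8| / 23.3 = 0.8541
For power 0.75 need Φ(δ − z_{0.05}) = 0.75, so δ = z_{0.05} + z_{0.25} = 1.645 + 0.674 = 2.319.
(For δ > 0 the lower-tail rejection region contributes negligibly to power, so the one-term inversion is standard.)
δ = d·√n ⇒ n = (δ/d)² = (2.319 / 0.8541)² = 7.37.
Round up to the next whole unit.

n = 8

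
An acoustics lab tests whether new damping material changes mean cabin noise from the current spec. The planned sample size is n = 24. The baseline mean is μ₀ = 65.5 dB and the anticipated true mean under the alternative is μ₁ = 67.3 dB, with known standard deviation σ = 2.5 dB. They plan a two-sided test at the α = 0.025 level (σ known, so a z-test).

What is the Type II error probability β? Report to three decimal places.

Standardized effect: d = |μ₁ − μ₀| / σ = |67.3 − 65.5| / 2.5 = 0.7200
Noncentrality parameter: δ = d·√n = 0.7200 × √24 = 3.5273
Two-sided α = 0.025 → critical value z_{0.0125} = 2.241.
Power = Φ(δ − 2.241) + Φ(−δ − 2.241) = Φ(1.286) + Φ(-5.769) = 0.9008 + 0.0000 = 0.9008.
Type II error: β = 1 − power = 1 − 0.9008 = 0.0992.

β ≈ 0.099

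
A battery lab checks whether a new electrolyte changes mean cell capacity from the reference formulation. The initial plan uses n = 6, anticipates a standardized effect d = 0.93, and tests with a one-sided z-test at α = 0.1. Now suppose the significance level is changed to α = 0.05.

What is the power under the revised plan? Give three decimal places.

Power ≈ 0.737

δ = d·√n = 0.93 × √6 = 2.2780 (unchanged). New critical value: z_{0.05} = 1.645.
Revised power = Φ(δ − 1.645) = Φ(0.633) = 0.7367.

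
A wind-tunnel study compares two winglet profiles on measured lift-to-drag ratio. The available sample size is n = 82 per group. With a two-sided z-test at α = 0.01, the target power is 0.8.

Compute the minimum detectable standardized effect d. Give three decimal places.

d ≈ 0.534

Need Φ(δ − 2.576) = 0.8, so δ = 2.576 + 0.842 = 3.417.
(The second rejection-region term Φ(−δ − z_{α/2}) is negligible and dropped.)
δ = d·√(n/2) ⇒ d = δ/√(n/2) = 3.417/√(82/2) = 0.5337.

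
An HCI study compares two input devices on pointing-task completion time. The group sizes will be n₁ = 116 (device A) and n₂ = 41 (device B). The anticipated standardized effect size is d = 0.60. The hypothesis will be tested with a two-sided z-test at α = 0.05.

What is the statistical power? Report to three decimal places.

Noncentrality parameter: δ = d / √(1/n₁ + 1/n₂) = 0.60 / √(1/116 + 1/41) = 3.3023
Two-sided α = 0.05 → critical value z_{0.025} = 1.960.
Power = Φ(δ − 1.960) + Φ(−δ − 1.960) = Φ(1.342) + Φ(-5.262) = 0.9103 + 0.0000 = 0.9103.

Power ≈ 0.910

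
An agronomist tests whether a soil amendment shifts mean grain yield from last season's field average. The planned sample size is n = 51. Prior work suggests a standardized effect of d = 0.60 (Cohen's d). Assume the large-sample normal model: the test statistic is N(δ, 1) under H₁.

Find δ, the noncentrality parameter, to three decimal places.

δ ≈ 4.285

δ = d·√n = 0.60 × √51 = 4.2849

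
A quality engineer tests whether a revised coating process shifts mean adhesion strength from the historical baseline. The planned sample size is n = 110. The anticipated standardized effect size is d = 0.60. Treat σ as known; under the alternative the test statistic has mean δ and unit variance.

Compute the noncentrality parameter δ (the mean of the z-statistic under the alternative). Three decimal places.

δ ≈ 6.293

δ = d·√n = 0.60 × √110 = 6.2929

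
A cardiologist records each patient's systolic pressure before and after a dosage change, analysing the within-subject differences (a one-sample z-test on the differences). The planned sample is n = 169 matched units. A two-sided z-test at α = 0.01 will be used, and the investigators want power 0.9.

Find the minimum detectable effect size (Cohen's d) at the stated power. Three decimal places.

Need Φ(δ − 2.576) = 0.9, so δ = 2.576 + 1.282 = 3.857.
(The second rejection-region term Φ(−δ − z_{α/2}) is negligible and dropped.)
δ = d·√n ⇒ d = δ/√n = 3.857/√169 = 0.2967.

d ≈ 0.297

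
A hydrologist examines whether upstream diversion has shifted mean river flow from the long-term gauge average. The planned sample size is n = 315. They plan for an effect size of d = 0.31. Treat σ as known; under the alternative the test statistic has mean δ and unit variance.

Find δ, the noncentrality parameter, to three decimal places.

The noncentrality parameter scales effect size by the design's sample-size factor: δ = d·√n = 0.31 × √315 = 5.5020

δ ≈ 5.502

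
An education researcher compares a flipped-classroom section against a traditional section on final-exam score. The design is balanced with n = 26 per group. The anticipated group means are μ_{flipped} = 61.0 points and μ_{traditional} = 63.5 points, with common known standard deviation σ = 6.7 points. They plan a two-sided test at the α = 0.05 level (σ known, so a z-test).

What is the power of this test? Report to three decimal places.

Power ≈ 0.270

Standardized effect: d = |μ_{flipped} − μ_{traditional}| / σ = |61.0 − 63.5| / 6.7 = 0.3731
Noncentrality parameter: δ = d·√(n/2) = 0.3731 × √(26/2) = 1.3454
Critical value for a two-sided test at α = 0.05: z_{α/2} = 1.960.
Power = Φ(δ − 1.960) + Φ(−δ − 1.960) = Φ(-0.615) + Φ(-3.305) = 0.2694 + 0.0005 = 0.2699.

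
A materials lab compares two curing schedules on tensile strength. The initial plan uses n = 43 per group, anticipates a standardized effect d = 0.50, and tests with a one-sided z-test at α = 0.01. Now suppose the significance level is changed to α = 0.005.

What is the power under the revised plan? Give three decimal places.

Power ≈ 0.398

δ = d·√(n/2) = 0.50 × √(43/2) = 2.3184 (unchanged). New critical value: z_{0.005} = 2.576.
Revised power = Φ(δ − 2.576) = Φ(-0.257) = 0.3984.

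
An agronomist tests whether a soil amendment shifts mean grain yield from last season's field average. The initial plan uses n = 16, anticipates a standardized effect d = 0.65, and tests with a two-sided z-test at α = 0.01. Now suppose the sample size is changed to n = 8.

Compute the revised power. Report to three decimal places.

With n = 8: δ = d·√n = 0.65 × √8 = 1.8385. Critical value z_{0.005} = 2.576.
Revised power = Φ(δ − 2.576) + Φ(−δ − 2.576) = Φ(-0.737) + Φ(-4.414) = 0.2305 + 0.0000 = 0.2305.

Power ≈ 0.230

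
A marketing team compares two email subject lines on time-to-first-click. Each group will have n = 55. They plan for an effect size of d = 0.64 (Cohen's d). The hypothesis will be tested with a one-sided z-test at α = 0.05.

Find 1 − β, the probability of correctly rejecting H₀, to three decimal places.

Noncentrality parameter: δ = d·√(n/2) = 0.64 × √(55/2) = 3.3562
One-sided α = 0.05 → critical value z_{0.05} = 1.645.
Power = P(Z > 1.645 − δ) = Φ(1.711) = 0.9565.

Power ≈ 0.956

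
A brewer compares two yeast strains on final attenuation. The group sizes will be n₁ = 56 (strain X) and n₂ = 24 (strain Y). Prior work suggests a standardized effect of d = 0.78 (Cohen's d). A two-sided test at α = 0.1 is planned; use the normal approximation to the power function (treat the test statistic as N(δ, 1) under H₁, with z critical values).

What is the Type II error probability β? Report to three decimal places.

Noncentrality parameter: δ = d / √(1/n₁ + 1/n₂) = 0.78 / √(1/56 + 1/24) = 3.1970
Two-sided α = 0.1 → critical value z_{0.05} = 1.645.
Power = Φ(δ − 1.645) + Φ(−δ − 1.645) = Φ(1.552) + Φ(-4.842) = 0.9397 + 0.0000 = 0.9397.
Type II error: β = 1 − power = 1 − 0.9397 = 0.0603.

β ≈ 0.060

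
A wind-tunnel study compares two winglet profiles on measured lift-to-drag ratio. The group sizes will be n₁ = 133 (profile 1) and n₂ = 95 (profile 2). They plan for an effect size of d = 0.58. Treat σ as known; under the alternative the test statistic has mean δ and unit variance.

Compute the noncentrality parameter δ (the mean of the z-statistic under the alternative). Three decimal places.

δ ≈ 4.318

The noncentrality parameter scales effect size by the design's sample-size factor: δ = d / √(1/n₁ + 1/n₂) = 0.58 / √(1/133 + 1/95) = 4.3177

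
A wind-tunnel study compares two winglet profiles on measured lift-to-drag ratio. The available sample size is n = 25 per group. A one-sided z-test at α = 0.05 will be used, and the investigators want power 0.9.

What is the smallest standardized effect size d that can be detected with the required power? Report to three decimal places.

Need Φ(δ − 1.645) = 0.9, so δ = 1.645 + 1.282 = 2.926.
δ = d·√(n/2) ⇒ d = δ/√(n/2) = 2.926/√(25/2) = 0.8277.

d ≈ 0.828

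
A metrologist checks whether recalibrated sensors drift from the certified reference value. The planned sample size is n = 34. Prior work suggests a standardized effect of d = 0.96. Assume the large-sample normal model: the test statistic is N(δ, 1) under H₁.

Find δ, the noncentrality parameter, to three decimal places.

δ ≈ 5.598

δ = d·√n = 0.96 × √34 = 5.5977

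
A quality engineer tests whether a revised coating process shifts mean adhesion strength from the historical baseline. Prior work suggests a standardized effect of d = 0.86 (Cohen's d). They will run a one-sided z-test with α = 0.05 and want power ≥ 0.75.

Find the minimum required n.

Set Φ(δ − 1.645) = 0.75; then δ − 1.645 = Φ⁻¹(0.75) = 0.674, giving δ = 2.319.
δ = d·√n ⇒ n = (δ/d)² = (2.319 / 0.86)² = 7.27.
Round up to the next whole unit.

n = 8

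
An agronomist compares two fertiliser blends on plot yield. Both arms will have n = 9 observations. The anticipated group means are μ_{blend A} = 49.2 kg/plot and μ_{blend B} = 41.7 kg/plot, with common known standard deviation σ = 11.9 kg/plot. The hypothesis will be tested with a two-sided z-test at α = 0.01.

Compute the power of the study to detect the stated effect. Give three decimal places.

Standardized effect: d = |μ_{blend A} − μ_{blend B}| / σ = |49.2 − 41.7| / 11.9 = 0.6303
Noncentrality parameter: δ = d·√(n/2) = 0.6303 × √(9/2) = 1.3370
Critical value for a two-sided test at α = 0.01: z_{α/2} = 2.576.
Power = Φ(δ − 2.576) + Φ(−δ − 2.576) = Φ(-1.239) + Φ(-3.913) = 0.1077 + 0.0000 = 0.1077.

Power ≈ 0.108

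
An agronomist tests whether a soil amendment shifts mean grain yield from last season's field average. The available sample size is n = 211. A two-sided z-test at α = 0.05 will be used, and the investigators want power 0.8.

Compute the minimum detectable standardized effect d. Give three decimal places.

d ≈ 0.193

Required noncentrality: δ = z_{0.025} + z_{0.20} = 1.960 + 0.842 = 2.802.
(The second rejection-region term Φ(−δ − z_{α/2}) is negligible and dropped.)
δ = d·√n ⇒ d = δ/√n = 2.802/√211 = 0.1929.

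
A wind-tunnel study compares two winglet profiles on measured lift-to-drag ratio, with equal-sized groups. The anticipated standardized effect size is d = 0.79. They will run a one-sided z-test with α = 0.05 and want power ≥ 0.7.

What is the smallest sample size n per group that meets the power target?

n = 16 per group

For power 0.7 need Φ(δ − z_{0.05}) = 0.7, so δ = z_{0.05} + z_{0.30} = 1.645 + 0.524 = 2.169.
δ = d·√(n/2) ⇒ n = 2(δ/d)² = 2 × (2.169 / 0.79)² = 15.08.
Rounding up, n = 16 per group.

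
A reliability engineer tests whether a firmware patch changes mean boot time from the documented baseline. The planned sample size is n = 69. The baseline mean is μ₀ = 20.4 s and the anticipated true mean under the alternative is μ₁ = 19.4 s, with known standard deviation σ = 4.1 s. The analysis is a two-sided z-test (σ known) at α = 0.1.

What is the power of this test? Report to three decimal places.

Standardized effect: d = |μ₁ − μ₀| / σ = |19.4 − 20.4| / 4.1 = 0.2439
Noncentrality parameter: δ = d·√n = 0.2439 × √69 = 2.0260
Two-sided α = 0.1 → critical value z_{0.05} = 1.645.
Power = Φ(δ − 1.645) + Φ(−δ − 1.645) = Φ(0.381) + Φ(-3.671) = 0.6485 + 0.0001 = 0.6486.

Power ≈ 0.649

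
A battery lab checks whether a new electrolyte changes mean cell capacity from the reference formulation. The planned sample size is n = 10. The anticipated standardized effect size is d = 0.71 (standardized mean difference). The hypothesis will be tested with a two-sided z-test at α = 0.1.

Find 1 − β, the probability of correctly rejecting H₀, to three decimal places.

Power ≈ 0.726

Noncentrality parameter: δ = d·√n = 0.71 × √10 = 2.2452
Critical value for a two-sided test at α = 0.1: z_{α/2} = 1.645.
Power = Φ(δ − 1.645) + Φ(−δ − 1.645) = Φ(0.600) + Φ(-3.890) = 0.7259 + 0.0001 = 0.7259.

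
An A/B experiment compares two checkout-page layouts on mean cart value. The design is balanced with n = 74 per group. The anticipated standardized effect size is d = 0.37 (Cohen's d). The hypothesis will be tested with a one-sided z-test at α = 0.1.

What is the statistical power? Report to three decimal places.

Power ≈ 0.834

Noncentrality parameter: δ = d·√(n/2) = 0.37 × √(74/2) = 2.2506
Critical value for a one-sided test at α = 0.1: z_α = 1.282.
Power = Φ(δ − 1.282) = Φ(0.969) = 0.8337.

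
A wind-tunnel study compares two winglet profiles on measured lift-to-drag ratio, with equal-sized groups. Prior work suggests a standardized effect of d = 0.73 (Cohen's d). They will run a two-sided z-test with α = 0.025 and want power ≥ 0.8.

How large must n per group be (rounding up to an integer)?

n = 36 per group

For power 0.8 need Φ(δ − z_{0.0125}) = 0.8, so δ = z_{0.0125} + z_{0.20} = 2.241 + 0.842 = 3.083.
(For δ > 0 the lower-tail rejection region contributes negligibly to power, so the one-term inversion is standard.)
δ = d·√(n/2) ⇒ n = 2(δ/d)² = 2 × (3.083 / 0.73)² = 35.67.
Round up to the next whole unit.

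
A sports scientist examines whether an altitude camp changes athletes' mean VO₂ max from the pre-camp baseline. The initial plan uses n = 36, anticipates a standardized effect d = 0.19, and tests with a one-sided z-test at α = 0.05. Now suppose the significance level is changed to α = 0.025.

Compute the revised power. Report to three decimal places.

Power ≈ 0.206

δ = d·√n = 0.19 × √36 = 1.1400 (unchanged). New critical value: z_{0.025} = 1.960.
Revised power = Φ(δ − 1.960) = Φ(-0.820) = 0.2061.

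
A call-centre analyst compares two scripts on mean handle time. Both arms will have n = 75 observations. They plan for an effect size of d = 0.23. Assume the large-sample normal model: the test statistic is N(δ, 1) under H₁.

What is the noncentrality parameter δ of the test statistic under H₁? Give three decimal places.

The noncentrality parameter scales effect size by the design's sample-size factor: δ = d·√(n/2) = 0.23 × √(75/2) = 1.4085

δ ≈ 1.408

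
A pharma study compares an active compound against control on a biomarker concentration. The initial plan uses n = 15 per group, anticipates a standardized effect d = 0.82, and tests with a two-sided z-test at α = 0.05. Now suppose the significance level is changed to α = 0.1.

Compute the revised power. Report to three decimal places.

δ = d·√(n/2) = 0.82 × √(15/2) = 2.2457 (unchanged). New critical value: z_{0.05} = 1.645.
Revised power = Φ(δ − 1.645) + Φ(−δ − 1.645) = Φ(0.601) + Φ(-3.891) = 0.7260 + 0.0001 = 0.7261.

Power ≈ 0.726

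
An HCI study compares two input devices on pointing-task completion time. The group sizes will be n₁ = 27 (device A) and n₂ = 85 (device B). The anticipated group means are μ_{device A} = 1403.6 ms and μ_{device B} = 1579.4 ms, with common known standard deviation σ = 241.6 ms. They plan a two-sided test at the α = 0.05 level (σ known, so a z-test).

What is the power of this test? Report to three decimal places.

Standardized effect: d = |μ_{device A} − μ_{device B}| / σ = |1403.6 − 1579.4| / 241.6 = 0.7276
Noncentrality parameter: δ = d / √(1/n₁ + 1/n₂) = 0.7276 / √(1/27 + 1/85) = 3.2939
Two-sided α = 0.05 → critical value z_{0.025} = 1.960.
Power = Φ(δ − 1.960) + Φ(−δ − 1.960) = Φ(1.334) + Φ(-5.254) = 0.9089 + 0.0000 = 0.9089.

Power ≈ 0.909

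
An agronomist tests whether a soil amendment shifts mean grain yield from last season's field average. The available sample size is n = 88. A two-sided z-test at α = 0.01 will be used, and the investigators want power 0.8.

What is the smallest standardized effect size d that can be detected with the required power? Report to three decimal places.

Required noncentrality: δ = z_{0.005} + z_{0.20} = 2.576 + 0.842 = 3.417.
(The second rejection-region term Φ(−δ − z_{α/2}) is negligible and dropped.)
δ = d·√n ⇒ d = δ/√n = 3.417/√88 = 0.3643.

d ≈ 0.364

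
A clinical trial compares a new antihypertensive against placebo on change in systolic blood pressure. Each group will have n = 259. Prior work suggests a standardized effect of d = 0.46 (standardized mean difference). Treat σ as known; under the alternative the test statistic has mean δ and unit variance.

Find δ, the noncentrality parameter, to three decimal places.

δ ≈ 5.235

The noncentrality parameter scales effect size by the design's sample-size factor: δ = d·√(n/2) = 0.46 × √(259/2) = 5.2347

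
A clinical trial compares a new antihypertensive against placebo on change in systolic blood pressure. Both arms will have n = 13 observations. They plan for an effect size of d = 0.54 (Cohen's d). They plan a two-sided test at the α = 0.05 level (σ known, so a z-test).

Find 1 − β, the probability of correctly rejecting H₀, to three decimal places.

Noncentrality parameter: δ = d·√(n/2) = 0.54 × √(13/2) = 1.3767
Two-sided α = 0.05 → critical value z_{0.025} = 1.960.
Power = Φ(δ − 1.960) + Φ(−δ − 1.960) = Φ(-0.583) + Φ(-3.337) = 0.2799 + 0.0004 = 0.2803.

Power ≈ 0.280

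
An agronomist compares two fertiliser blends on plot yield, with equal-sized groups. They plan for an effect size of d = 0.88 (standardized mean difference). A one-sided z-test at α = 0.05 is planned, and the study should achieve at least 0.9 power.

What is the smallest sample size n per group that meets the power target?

For power 0.9 need Φ(δ − z_{0.05}) = 0.9, so δ = z_{0.05} + z_{0.10} = 1.645 + 1.282 = 2.926.
δ = d·√(n/2) ⇒ n = 2(δ/d)² = 2 × (2.926 / 0.88)² = 22.12.
Round up to the next whole unit.

n = 23 per group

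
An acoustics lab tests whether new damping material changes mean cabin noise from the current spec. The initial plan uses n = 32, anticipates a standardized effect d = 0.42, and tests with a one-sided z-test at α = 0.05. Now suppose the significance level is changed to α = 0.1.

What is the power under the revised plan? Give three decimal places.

Power ≈ 0.863

δ = d·√n = 0.42 × √32 = 2.3759 (unchanged). New critical value: z_{0.1} = 1.282.
Revised power = Φ(δ − 1.282) = Φ(1.094) = 0.8631.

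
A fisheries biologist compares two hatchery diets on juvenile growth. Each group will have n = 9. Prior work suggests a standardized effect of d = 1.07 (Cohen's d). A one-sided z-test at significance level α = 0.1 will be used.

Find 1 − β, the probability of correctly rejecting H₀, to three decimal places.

Power ≈ 0.838

Noncentrality parameter: δ = d·√(n/2) = 1.07 × √(9/2) = 2.2698
Critical value for a one-sided test at α = 0.1: z_α = 1.282.
Power = Φ(δ − 1.282) = Φ(0.988) = 0.8385.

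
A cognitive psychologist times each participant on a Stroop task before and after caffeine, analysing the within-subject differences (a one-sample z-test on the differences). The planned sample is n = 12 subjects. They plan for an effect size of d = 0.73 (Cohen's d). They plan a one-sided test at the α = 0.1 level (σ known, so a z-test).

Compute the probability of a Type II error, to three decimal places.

Noncentrality parameter: δ = d·√n = 0.73 × √12 = 2.5288
One-sided α = 0.1 → critical value z_{0.1} = 1.282.
Power = P(Z > 1.282 − δ) = Φ(1.247) = 0.8938.
Type II error: β = 1 − power = 1 − 0.8938 = 0.1062.

β ≈ 0.106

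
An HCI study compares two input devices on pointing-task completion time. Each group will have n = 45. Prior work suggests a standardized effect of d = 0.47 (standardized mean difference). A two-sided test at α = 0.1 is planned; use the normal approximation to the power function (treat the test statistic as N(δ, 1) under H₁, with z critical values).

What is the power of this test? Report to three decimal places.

Noncentrality parameter: δ = d·√(n/2) = 0.47 × √(45/2) = 2.2294
Critical value for a two-sided test at α = 0.1: z_{α/2} = 1.645.
Power = Φ(δ − 1.645) + Φ(−δ − 1.645) = Φ(0.585) + Φ(-3.874) = 0.7206 + 0.0001 = 0.7206.

Power ≈ 0.721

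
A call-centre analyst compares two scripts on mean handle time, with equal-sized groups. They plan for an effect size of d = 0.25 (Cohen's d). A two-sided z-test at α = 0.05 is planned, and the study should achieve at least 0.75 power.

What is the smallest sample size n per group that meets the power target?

For power 0.75 need Φ(δ − z_{0.025}) = 0.75, so δ = z_{0.025} + z_{0.25} = 1.960 + 0.674 = 2.634.
(The Φ(−δ − z_{α/2}) term is vanishingly small for δ > 0 and is dropped in the standard sample-size formula.)
δ = d·√(n/2) ⇒ n = 2(δ/d)² = 2 × (2.634 / 0.25)² = 222.09.
Round up to the next whole unit.

n = 223 per group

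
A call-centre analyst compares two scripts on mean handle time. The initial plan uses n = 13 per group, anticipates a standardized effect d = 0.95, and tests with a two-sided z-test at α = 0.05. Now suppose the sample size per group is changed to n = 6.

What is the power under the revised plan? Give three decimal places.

Power ≈ 0.377

With n = 6 per group: δ = d·√(n/2) = 0.95 × √(6/2) = 1.6454. Critical value z_{0.025} = 1.960.
Revised power = Φ(δ − 1.960) + Φ(−δ − 1.960) = Φ(-0.315) + Φ(-3.605) = 0.3766 + 0.0002 = 0.3767.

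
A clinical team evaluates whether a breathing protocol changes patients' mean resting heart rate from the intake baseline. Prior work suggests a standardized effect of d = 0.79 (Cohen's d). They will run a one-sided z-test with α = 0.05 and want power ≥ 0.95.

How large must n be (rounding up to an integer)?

n = 18

For power 0.95 need Φ(δ − z_{0.05}) = 0.95, so δ = z_{0.05} + z_{0.05} = 1.645 + 1.645 = 3.290.
δ = d·√n ⇒ n = (δ/d)² = (3.290 / 0.79)² = 17.34.
Round up to the next whole unit.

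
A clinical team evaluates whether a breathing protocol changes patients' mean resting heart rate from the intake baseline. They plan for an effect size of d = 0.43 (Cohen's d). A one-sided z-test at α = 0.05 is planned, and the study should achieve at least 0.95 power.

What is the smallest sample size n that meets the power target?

n = 59

Set Φ(δ − 1.645) = 0.95; then δ − 1.645 = Φ⁻¹(0.95) = 1.645, giving δ = 3.290.
δ = d·√n ⇒ n = (δ/d)² = (3.290 / 0.43)² = 58.53.
Rounding up, n = 59.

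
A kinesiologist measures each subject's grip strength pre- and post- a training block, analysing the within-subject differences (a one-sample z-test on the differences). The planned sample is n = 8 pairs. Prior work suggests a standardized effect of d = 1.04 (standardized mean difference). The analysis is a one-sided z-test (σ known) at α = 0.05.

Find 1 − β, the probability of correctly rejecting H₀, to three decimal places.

Noncentrality parameter: δ = d·√n = 1.04 × √8 = 2.9416
Critical value for a one-sided test at α = 0.05: z_α = 1.645.
Power = P(Z > 1.645 − δ) = Φ(1.297) = 0.9026.

Power ≈ 0.903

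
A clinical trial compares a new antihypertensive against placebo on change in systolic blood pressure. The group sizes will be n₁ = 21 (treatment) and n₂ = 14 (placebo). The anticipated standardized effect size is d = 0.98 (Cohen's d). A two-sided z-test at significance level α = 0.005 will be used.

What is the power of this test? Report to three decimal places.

Noncentrality parameter: δ = d / √(1/n₁ + 1/n₂) = 0.98 / √(1/21 + 1/14) = 2.8403
Two-sided α = 0.005 → critical value z_{0.0025} = 2.807.
Power = Φ(δ − 2.807) + Φ(−δ − 2.807) = Φ(0.033) + Φ(-5.647) = 0.5133 + 0.0000 = 0.5133.

Power ≈ 0.513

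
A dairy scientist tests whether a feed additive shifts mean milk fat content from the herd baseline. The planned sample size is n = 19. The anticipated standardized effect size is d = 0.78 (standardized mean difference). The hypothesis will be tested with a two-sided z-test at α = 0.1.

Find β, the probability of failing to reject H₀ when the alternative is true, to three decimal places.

Noncentrality parameter: δ = d·√n = 0.78 × √19 = 3.3999
Two-sided α = 0.1 → critical value z_{0.05} = 1.645.
Power = Φ(δ − 1.645) + Φ(−δ − 1.645) = Φ(1.755) + Φ(-5.045) = 0.9604 + 0.0000 = 0.9604.
Type II error: β = 1 − power = 1 − 0.9604 = 0.0396.

β ≈ 0.040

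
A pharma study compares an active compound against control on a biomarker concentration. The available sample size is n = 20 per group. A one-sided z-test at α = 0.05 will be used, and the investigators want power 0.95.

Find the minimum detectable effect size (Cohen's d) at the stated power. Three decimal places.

Required noncentrality: δ = z_{0.05} + z_{0.05} = 1.645 + 1.645 = 3.290.
δ = d·√(n/2) ⇒ d = δ/√(n/2) = 3.290/√(20/2) = 1.0403.

d ≈ 1.040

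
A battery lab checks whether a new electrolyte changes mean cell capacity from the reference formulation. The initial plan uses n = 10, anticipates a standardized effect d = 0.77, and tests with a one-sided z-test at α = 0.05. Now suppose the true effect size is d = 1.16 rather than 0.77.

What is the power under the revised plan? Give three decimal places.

Power ≈ 0.978

With d = 1.16: δ = d·√n = 1.16 × √10 = 3.6682. Critical value z_{0.05} = 1.645.
Revised power = P(Z > 1.645 − δ) = Φ(2.023) = 0.9785.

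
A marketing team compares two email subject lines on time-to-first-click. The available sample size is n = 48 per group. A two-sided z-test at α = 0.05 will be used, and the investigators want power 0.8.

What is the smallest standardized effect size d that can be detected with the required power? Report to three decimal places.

d ≈ 0.572

Need Φ(δ − 1.960) = 0.8, so δ = 1.960 + 0.842 = 2.802.
(Lower-tail contribution to power is negligible for δ > 0.)
δ = d·√(n/2) ⇒ d = δ/√(n/2) = 2.802/√(48/2) = 0.5719.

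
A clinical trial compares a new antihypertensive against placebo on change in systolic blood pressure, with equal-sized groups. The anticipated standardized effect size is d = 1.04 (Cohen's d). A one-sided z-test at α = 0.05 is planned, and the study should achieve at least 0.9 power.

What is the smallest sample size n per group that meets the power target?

n = 16 per group

For power 0.9 need Φ(δ − z_{0.05}) = 0.9, so δ = z_{0.05} + z_{0.10} = 1.645 + 1.282 = 2.926.
δ = d·√(n/2) ⇒ n = 2(δ/d)² = 2 × (2.926 / 1.04)² = 15.84.
Rounding up, n = 16 per group.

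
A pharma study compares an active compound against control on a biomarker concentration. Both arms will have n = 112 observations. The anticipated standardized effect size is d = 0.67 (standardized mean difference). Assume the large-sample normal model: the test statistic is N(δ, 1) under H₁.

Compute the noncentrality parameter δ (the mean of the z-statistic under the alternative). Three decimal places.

The noncentrality parameter scales effect size by the design's sample-size factor: δ = d·√(n/2) = 0.67 × √(112/2) = 5.0138

δ ≈ 5.014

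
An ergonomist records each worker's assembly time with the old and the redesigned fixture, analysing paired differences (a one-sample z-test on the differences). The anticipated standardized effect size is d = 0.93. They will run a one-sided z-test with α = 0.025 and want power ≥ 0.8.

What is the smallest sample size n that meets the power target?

n = 10

Set Φ(δ − 1.960) = 0.8; then δ − 1.960 = Φ⁻¹(0.8) = 0.842, giving δ = 2.802.
δ = d·√n ⇒ n = (δ/d)² = (2.802 / 0.93)² = 9.07.
Round up to the next whole unit.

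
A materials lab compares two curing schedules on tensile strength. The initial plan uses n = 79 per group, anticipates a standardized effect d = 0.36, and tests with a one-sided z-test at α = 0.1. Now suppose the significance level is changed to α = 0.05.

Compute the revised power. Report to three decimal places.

Power ≈ 0.732

δ = d·√(n/2) = 0.36 × √(79/2) = 2.2626 (unchanged). New critical value: z_{0.05} = 1.645.
Revised power = Φ(δ − 1.645) = Φ(0.618) = 0.7316.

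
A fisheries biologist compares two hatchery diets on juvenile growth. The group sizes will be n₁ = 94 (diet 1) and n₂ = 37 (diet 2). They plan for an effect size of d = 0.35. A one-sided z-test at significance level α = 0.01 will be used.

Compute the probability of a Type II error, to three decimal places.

β ≈ 0.699

Noncentrality parameter: δ = d / √(1/n₁ + 1/n₂) = 0.35 / √(1/94 + 1/37) = 1.8034
One-sided α = 0.01 → critical value z_{0.01} = 2.326.
Power = Φ(δ − 2.326) = Φ(-0.523) = 0.3005.
Type II error: β = 1 − power = 1 − 0.3005 = 0.6995.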